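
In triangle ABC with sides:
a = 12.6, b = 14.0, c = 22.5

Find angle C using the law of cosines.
cos(C) = (a² + b² - c²)/(2ab)
cos(C) = (12.6² + 14.0² - 22.5²)/(2·12.6·14.0) = -151.49/352.8 = -0.429393
C = arccos(-0.429393) = 115.4°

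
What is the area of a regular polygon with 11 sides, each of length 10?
For a regular 11-gon with side length s = 10:
Apothem a = s / (2*tan(pi/11)) = 10 / (2*tan(pi/11)) ≈ 17.0284
Perimeter P = 11 * 10 = 110
Area = (1/2) * P * a = (1/2) * 110 * 17.0284 = 936.56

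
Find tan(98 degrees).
tan(98 degrees) = -7.1154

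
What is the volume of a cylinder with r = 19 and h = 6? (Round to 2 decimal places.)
Volume = pi * r² * h
Volume = pi * 19² * 6
Volume = pi * 361 * 6
Volume = pi * 2166
Volume = 6804.69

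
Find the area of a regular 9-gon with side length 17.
For a regular 9-gon with side length s = 17:
Apothem a = s / (2*tan(pi/9)) = 17 / (2*tan(pi/9)) ≈ 23.3536
Perimeter P = 9 * 17 = 153
Area = (1/2) * P * a = (1/2) * 153 * 23.3536 = 1786.55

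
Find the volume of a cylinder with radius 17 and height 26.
Volume = pi * r² * h
Volume = pi * 17² * 26
Volume = pi * 289 * 26
Volume = pi * 7514
Volume = 23605.93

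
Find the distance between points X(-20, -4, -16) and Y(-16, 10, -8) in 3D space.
d = √[(4)² + (14)² + (8)²] = √276 = 16.61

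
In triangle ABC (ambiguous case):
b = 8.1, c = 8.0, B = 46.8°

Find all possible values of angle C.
sin(C)/c = sin(B)/b  →  sin(C) = c·sin(B)/b = 8.0·sin(46.8°)/8.1 = 0.719969
C₁ = arcsin(0.719969) = 46.05°,  C₂ = 180° - C₁ = 133.95°
Check C₂: A = 180° - 46.8° - 133.95° = -0.75° ≤ 0, rejected
C = 46.05° (one solution)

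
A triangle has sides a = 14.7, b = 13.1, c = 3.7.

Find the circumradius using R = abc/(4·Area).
s = (a+b+c)/2 = 15.75
Area = √(s(s-a)(s-b)(s-c)) = √(15.75·1.05·2.65·12.05) = 22.9801
R = abc/(4·Area) = (14.7·13.1·3.7)/(4·22.9801) = 712.509/91.9204 = 7.751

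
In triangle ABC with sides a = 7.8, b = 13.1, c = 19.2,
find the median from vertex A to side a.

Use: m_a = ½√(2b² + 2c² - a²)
m_a = ½√(2·13.1² + 2·19.2² - 7.8²)
m_a = ½√(343.22 + 737.28 - 60.84) = ½√1019.66 = 15.97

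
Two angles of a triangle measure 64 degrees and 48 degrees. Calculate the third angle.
Sum of angles in a triangle = 180 degrees
Third angle = 180 - 64 - 48
Third angle = 68 degrees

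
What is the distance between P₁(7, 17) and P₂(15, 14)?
Using the distance formula: d = sqrt((x₂-x₁)² + (y₂-y₁)²)
dx = 15 - 7 = 8
dy = 14 - 17 = -3
d = sqrt(8² + (-3)²) = sqrt(64 + 9) = sqrt(73) = 8.54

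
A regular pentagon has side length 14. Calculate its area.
For a regular 5-gon with side length s = 14:
Apothem a = s / (2*tan(pi/5)) = 14 / (2*tan(pi/5)) ≈ 9.6347
Perimeter P = 5 * 14 = 70
Area = (1/2) * P * a = (1/2) * 70 * 9.6347 = 337.21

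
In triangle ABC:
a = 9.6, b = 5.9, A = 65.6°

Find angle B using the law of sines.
sin(B)/b = sin(A)/a
sin(B) = b·sin(A)/a = 5.9·sin(65.6°)/9.6 = 0.559691
B = arcsin(0.559691) = 34.03°  (b ≤ a, so B ≤ A and the acute solution is unique)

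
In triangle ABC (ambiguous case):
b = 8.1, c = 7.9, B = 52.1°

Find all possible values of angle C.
sin(C)/c = sin(B)/b  →  sin(C) = c·sin(B)/b = 7.9·sin(52.1°)/8.1 = 0.769601
C₁ = arcsin(0.769601) = 50.32°,  C₂ = 180° - C₁ = 129.68°
Check C₂: A = 180° - 52.1° - 129.68° = -1.78° ≤ 0, rejected
C = 50.32° (one solution)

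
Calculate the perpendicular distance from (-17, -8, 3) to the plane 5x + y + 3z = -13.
d = |5(-17) + 1(-8) + 3(3) - (-13)| / √(5² + 1² + 3²) = 71/√35 = 12.0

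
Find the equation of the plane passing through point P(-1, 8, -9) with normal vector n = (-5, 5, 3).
d = n·P = (-5)(-1) + (5)(8) + (3)(-9) = 18
Plane: -5x + 5y + 3z = 18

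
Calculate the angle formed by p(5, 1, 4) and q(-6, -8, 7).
p·q = -10, |p|² = 42, |q|² = 149
cos θ = -10/√6258 ≈ -0.1264
θ ≈ 97.26°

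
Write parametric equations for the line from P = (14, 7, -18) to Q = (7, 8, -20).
Direction vector d = Q - P = (-7, 1, -2)
x = 14 - 7t, y = 7 + t, z = -18 - 2t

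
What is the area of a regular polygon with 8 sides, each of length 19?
For a regular 8-gon with side length s = 19:
Apothem a = s / (2*tan(pi/8)) = 19 / (2*tan(pi/8)) ≈ 22.935
Perimeter P = 8 * 19 = 152
Area = (1/2) * P * a = (1/2) * 152 * 22.935 = 1743.06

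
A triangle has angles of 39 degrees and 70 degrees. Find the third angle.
Sum of angles in a triangle = 180 degrees
Third angle = 180 - 39 - 70
Third angle = 71 degrees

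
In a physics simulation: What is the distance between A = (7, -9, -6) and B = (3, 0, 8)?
d = √[(-4)² + (9)² + (14)²] = √293 = 17.12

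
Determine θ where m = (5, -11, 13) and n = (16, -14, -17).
m·n = 13, |m|² = 315, |n|² = 741
cos θ = 13/√233415 ≈ 0.02691
θ ≈ 88.46°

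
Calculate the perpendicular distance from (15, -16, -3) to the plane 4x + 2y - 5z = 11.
d = |4(15) + 2(-16) + (-5)(-3) - (11)| / √(4² + 2² + (-5)²) = 32/√45 = 4.77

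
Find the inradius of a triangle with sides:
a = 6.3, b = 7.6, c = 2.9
s = (a+b+c)/2 = (6.3+7.6+2.9)/2 = 8.4
Area = √(s(s-a)(s-b)(s-c)) = √(8.4·2.1·0.8·5.5) = 8.80999
r = Area/s = 8.80999/8.4 = 1.049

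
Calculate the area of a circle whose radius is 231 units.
Area = pi * r²
Area = pi * 231²
Area = pi * 53361
Area = 167638.53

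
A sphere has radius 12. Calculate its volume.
Volume = (4/3) * pi * r³
Volume = (4/3) * pi * 12³
Volume = (4/3) * pi * 1728
Volume = 7238.23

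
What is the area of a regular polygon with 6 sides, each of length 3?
For a regular 6-gon with side length s = 3:
Apothem a = s / (2*tan(pi/6)) = 3 / (2*tan(pi/6)) ≈ 2.5981
Perimeter P = 6 * 3 = 18
Area = (1/2) * P * a = (1/2) * 18 * 2.5981 = 23.38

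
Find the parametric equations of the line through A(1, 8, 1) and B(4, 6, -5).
Direction vector d = B - A = (3, -2, -6)
x = 1 + 3t, y = 8 - 2t, z = 1 - 6t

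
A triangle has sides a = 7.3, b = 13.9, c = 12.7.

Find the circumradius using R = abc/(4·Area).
s = (a+b+c)/2 = 16.95
Area = √(s(s-a)(s-b)(s-c)) = √(16.95·9.65·3.05·4.25) = 46.0461
R = abc/(4·Area) = (7.3·13.9·12.7)/(4·46.0461) = 1288.669/184.1844 = 6.997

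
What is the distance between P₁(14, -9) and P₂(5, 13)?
Using the distance formula: d = sqrt((x₂-x₁)² + (y₂-y₁)²)
dx = 5 - 14 = -9
dy = 13 - (-9) = 22
d = sqrt((-9)² + 22²) = sqrt(81 + 484) = sqrt(565) = 23.77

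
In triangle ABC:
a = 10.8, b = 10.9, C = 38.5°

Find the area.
Using A = ½ab·sin(C):
A = ½·10.8·10.9·sin(38.5°) = ½·117.72·0.622515 = 36.64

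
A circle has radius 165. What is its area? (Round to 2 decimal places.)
Area = pi * r²
Area = pi * 165²
Area = pi * 27225
Area = 85529.86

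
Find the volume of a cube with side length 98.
Volume = s³
Volume = 98³
Volume = 941192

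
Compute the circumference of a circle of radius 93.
Circumference = 2 * pi * r
Circumference = 2 * pi * 93
Circumference = 584.34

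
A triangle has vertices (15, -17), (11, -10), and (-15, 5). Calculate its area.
Using the coordinate formula: Area = (1/2)|x₁(y₂-y₃) + x₂(y₃-y₁) + x₃(y₁-y₂)|
Area = (1/2)|15((-10)-5) + 11(5-(-17)) + (-15)((-17)-(-10))|
Area = (1/2)|15*(-15) + 11*22 + (-15)*(-7)|
Area = (1/2)|(-225) + 242 + 105|
Area = (1/2)*122 = 61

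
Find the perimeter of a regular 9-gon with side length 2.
Perimeter = number of sides * side length
Perimeter = 9 * 2
Perimeter = 18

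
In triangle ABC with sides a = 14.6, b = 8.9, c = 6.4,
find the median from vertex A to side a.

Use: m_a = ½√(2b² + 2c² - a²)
m_a = ½√(2·8.9² + 2·6.4² - 14.6²)
m_a = ½√(158.42 + 81.92 - 213.16) = ½√27.18 = 2.607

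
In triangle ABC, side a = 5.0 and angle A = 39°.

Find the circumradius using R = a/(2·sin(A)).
R = a/(2·sin(A)) = 5.0/(2·sin(39°))
R = 5.0/(2·0.629320) = 5.0/1.258641 = 3.973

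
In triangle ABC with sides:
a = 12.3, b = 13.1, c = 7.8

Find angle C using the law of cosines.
cos(C) = (a² + b² - c²)/(2ab)
cos(C) = (12.3² + 13.1² - 7.8²)/(2·12.3·13.1) = 262.06/322.26 = 0.813194
C = arccos(0.813194) = 35.59°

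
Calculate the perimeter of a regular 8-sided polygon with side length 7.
Perimeter = number of sides * side length
Perimeter = 8 * 7
Perimeter = 56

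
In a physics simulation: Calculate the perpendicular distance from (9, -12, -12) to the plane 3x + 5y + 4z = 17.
d = |3(9) + 5(-12) + 4(-12) - (17)| / √(3² + 5² + 4²) = 98/√50 = 13.86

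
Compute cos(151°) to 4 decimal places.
cos(151 degrees) = -0.8746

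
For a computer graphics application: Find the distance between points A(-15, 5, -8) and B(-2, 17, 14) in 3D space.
d = √[(13)² + (12)² + (22)²] = √797 = 28.23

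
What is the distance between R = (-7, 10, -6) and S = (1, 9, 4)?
d = √[(8)² + (-1)² + (10)²] = √165 = 12.85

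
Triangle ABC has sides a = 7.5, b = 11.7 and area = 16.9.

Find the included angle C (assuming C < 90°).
Area = ½ab·sin(C)  →  sin(C) = 2·Area/(ab)
sin(C) = 2·16.9/(7.5·11.7) = 0.385185
C = arcsin(0.385185) = 22.66°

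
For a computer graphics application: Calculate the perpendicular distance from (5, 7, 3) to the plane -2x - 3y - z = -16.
d = |(-2)(5) + (-3)(7) + (-1)(3) - (-16)| / √((-2)² + (-3)² + (-1)²) = 18/√14 = 4.811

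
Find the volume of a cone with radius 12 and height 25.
Volume = (1/3) * pi * r² * h
Volume = (1/3) * pi * 12² * 25
Volume = (1/3) * pi * 144 * 25
Volume = (1/3) * pi * 3600
Volume = 3769.91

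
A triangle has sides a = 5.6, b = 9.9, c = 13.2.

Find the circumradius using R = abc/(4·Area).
s = (a+b+c)/2 = 14.35
Area = √(s(s-a)(s-b)(s-c)) = √(14.35·8.75·4.45·1.15) = 25.3489
R = abc/(4·Area) = (5.6·9.9·13.2)/(4·25.3489) = 731.808/101.3956 = 7.217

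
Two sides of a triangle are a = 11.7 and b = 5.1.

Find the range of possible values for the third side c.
By the triangle inequality: |a - b| < c < a + b
|11.7 - 5.1| < c < 11.7 + 5.1
6.6 < c < 16.8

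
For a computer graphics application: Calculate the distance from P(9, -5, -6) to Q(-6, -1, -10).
d = √[(-15)² + (4)² + (-4)²] = √257 = 16.03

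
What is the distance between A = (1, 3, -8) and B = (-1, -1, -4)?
d = √[(-2)² + (-4)² + (4)²] = √36 = 6.0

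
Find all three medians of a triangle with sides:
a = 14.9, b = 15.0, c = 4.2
Using m_x = ½√(2y² + 2z² - x²):
m_a = ½√(2·15.0² + 2·4.2² - 14.9²) = ½√263.27 = 8.113
m_b = ½√(2·14.9² + 2·4.2² - 15.0²) = ½√254.3 = 7.973
m_c = ½√(2·14.9² + 2·15.0² - 4.2²) = ½√876.38 = 14.8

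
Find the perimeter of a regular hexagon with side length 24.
Perimeter = number of sides * side length
Perimeter = 6 * 24
Perimeter = 144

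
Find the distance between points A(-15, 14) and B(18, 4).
Using the distance formula: d = sqrt((x₂-x₁)² + (y₂-y₁)²)
dx = 18 - (-15) = 33
dy = 4 - 14 = -10
d = sqrt(33² + (-10)²) = sqrt(1089 + 100) = sqrt(1189) = 34.48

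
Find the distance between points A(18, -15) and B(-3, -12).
Using the distance formula: d = sqrt((x₂-x₁)² + (y₂-y₁)²)
dx = (-3) - 18 = -21
dy = (-12) - (-15) = 3
d = sqrt((-21)² + 3²) = sqrt(441 + 9) = sqrt(450) = 21.21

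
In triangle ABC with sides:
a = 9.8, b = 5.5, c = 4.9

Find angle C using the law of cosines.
cos(C) = (a² + b² - c²)/(2ab)
cos(C) = (9.8² + 5.5² - 4.9²)/(2·9.8·5.5) = 102.28/107.8 = 0.948794
C = arccos(0.948794) = 18.41°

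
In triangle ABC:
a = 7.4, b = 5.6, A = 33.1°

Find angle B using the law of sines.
sin(B)/b = sin(A)/a
sin(B) = b·sin(A)/a = 5.6·sin(33.1°)/7.4 = 0.413266
B = arcsin(0.413266) = 24.41°  (b ≤ a, so B ≤ A and the acute solution is unique)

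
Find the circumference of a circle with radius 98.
Circumference = 2 * pi * r
Circumference = 2 * pi * 98
Circumference = 615.75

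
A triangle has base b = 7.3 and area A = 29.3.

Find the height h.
A = ½bh  →  h = 2A/b
h = 2·29.3/7.3 = 8.027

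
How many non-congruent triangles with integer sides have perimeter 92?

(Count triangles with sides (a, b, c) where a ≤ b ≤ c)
With a ≤ b ≤ c and a + b + c = 92, the triangle inequality a + b > c gives c < 92/2, so c ≤ 45.
Iterate a from 1 to ⌊p/3⌋ = 30; for each a, b ranges from a to ⌊(p−a)/2⌋ with c = p − a − b, keeping only c ≥ b.
Triples: (2, 45, 45), (3, 44, 45), (4, 43, 45), …
Count = 176 triangles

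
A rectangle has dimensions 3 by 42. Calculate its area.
Area = length * width
Area = 3 * 42
Area = 126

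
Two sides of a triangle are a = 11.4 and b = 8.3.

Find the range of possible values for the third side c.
By the triangle inequality: |a - b| < c < a + b
|11.4 - 8.3| < c < 11.4 + 8.3
3.1 < c < 19.7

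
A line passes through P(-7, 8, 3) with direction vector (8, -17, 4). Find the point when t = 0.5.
P(0.5) = (-7 + 8(0.5), 8 + (-17)(0.5), 3 + 4(0.5)) = (-3, -0.5, 5)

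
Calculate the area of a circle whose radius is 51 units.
Area = pi * r²
Area = pi * 51²
Area = pi * 2601
Area = 8171.28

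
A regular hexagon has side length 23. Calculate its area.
For a regular 6-gon with side length s = 23:
Apothem a = s / (2*tan(pi/6)) = 23 / (2*tan(pi/6)) ≈ 19.9186
Perimeter P = 6 * 23 = 138
Area = (1/2) * P * a = (1/2) * 138 * 19.9186 = 1374.38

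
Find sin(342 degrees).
sin(342 degrees) = -0.309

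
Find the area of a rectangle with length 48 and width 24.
Area = length * width
Area = 48 * 24
Area = 1152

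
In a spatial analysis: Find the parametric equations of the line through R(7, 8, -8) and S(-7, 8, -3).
Direction vector d = S - R = (-14, 0, 5)
x = 7 - 14t, y = 8, z = -8 + 5t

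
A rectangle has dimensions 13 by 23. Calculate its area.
Area = length * width
Area = 13 * 23
Area = 299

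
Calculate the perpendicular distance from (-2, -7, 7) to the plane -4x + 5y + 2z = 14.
d = |(-4)(-2) + 5(-7) + 2(7) - (14)| / √((-4)² + 5² + 2²) = 27/√45 = 4.025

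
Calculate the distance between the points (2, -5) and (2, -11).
Using the distance formula: d = sqrt((x₂-x₁)² + (y₂-y₁)²)
dx = 2 - 2 = 0
dy = (-11) - (-5) = -6
d = sqrt(0² + (-6)²) = sqrt(0 + 36) = sqrt(36) = 6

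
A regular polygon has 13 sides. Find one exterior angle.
Exterior angle of a regular n-gon = 360/n
Exterior angle = 360/13
Exterior angle = 27.69 degrees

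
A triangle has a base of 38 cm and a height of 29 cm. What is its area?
Area = (1/2) * base * height
Area = (1/2) * 38 * 29
Area = 551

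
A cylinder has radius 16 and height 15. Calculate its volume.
Volume = pi * r² * h
Volume = pi * 16² * 15
Volume = pi * 256 * 15
Volume = pi * 3840
Volume = 12063.72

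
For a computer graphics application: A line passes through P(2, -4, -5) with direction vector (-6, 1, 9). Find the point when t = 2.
P(2) = (2 + (-6)(2), -4 + 1(2), -5 + 9(2)) = (-10, -2, 13)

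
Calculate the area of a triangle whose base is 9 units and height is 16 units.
Area = (1/2) * base * height
Area = (1/2) * 9 * 16
Area = 72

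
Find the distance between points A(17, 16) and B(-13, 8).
Using the distance formula: d = sqrt((x₂-x₁)² + (y₂-y₁)²)
dx = (-13) - 17 = -30
dy = 8 - 16 = -8
d = sqrt((-30)² + (-8)²) = sqrt(900 + 64) = sqrt(964) = 31.05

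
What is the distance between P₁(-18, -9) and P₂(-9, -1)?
Using the distance formula: d = sqrt((x₂-x₁)² + (y₂-y₁)²)
dx = (-9) - (-18) = 9
dy = (-1) - (-9) = 8
d = sqrt(9² + 8²) = sqrt(81 + 64) = sqrt(145) = 12.04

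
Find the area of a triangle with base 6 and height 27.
Area = (1/2) * base * height
Area = (1/2) * 6 * 27
Area = 81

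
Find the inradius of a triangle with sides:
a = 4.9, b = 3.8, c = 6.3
s = (a+b+c)/2 = (4.9+3.8+6.3)/2 = 7.5
Area = √(s(s-a)(s-b)(s-c)) = √(7.5·2.6·3.7·1.2) = 9.30484
r = Area/s = 9.30484/7.5 = 1.241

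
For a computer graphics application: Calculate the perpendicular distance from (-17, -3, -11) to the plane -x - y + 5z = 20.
d = |(-1)(-17) + (-1)(-3) + 5(-11) - (20)| / √((-1)² + (-1)² + 5²) = 55/√27 = 10.58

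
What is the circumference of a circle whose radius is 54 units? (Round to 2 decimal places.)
Circumference = 2 * pi * r
Circumference = 2 * pi * 54
Circumference = 339.29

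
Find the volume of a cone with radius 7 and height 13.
Volume = (1/3) * pi * r² * h
Volume = (1/3) * pi * 7² * 13
Volume = (1/3) * pi * 49 * 13
Volume = (1/3) * pi * 637
Volume = 667.06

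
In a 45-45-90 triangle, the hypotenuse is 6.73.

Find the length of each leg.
In a 45-45-90 triangle, hypotenuse = leg·√2  →  leg = hypotenuse/√2
leg = 6.73/√2 = 4.759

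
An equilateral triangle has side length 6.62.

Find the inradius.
For an equilateral triangle, r = s/(2√3) where s is the side.
r = 6.62/(2√3) = 6.62/3.464102 = 1.911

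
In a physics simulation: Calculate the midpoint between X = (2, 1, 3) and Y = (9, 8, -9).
Midpoint = ((2+9)/2, (1+8)/2, (3-9)/2) = (5.5, 4.5, -3)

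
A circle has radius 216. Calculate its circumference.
Circumference = 2 * pi * r
Circumference = 2 * pi * 216
Circumference = 1357.17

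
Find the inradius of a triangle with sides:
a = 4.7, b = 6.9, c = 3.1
s = (a+b+c)/2 = (4.7+6.9+3.1)/2 = 7.35
Area = √(s(s-a)(s-b)(s-c)) = √(7.35·2.65·0.45·4.25) = 6.10334
r = Area/s = 6.10334/7.35 = 0.8304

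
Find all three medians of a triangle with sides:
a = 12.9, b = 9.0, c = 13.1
Using m_x = ½√(2y² + 2z² - x²):
m_a = ½√(2·9.0² + 2·13.1² - 12.9²) = ½√338.81 = 9.203
m_b = ½√(2·12.9² + 2·13.1² - 9.0²) = ½√595.04 = 12.2
m_c = ½√(2·12.9² + 2·9.0² - 13.1²) = ½√323.21 = 8.989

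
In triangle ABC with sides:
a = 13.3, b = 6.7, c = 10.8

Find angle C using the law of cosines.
cos(C) = (a² + b² - c²)/(2ab)
cos(C) = (13.3² + 6.7² - 10.8²)/(2·13.3·6.7) = 105.14/178.22 = 0.589945
C = arccos(0.589945) = 53.85°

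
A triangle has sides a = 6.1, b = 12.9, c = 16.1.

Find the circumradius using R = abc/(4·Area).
s = (a+b+c)/2 = 17.55
Area = √(s(s-a)(s-b)(s-c)) = √(17.55·11.45·4.65·1.45) = 36.8088
R = abc/(4·Area) = (6.1·12.9·16.1)/(4·36.8088) = 1266.909/147.2352 = 8.605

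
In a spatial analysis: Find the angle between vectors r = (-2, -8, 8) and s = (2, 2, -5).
r·s = -60, |r|² = 132, |s|² = 33
cos θ = -60/√4356 ≈ -0.9091
θ ≈ 155.4°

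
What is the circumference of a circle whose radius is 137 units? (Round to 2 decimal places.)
Circumference = 2 * pi * r
Circumference = 2 * pi * 137
Circumference = 860.80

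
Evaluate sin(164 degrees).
sin(164 degrees) = 0.2756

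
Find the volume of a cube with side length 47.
Volume = s³
Volume = 47³
Volume = 103823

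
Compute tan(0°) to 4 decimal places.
tan(0 degrees) = 0
Decimal approximation: 0.0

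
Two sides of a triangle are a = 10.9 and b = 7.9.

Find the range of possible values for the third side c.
By the triangle inequality: |a - b| < c < a + b
|10.9 - 7.9| < c < 10.9 + 7.9
3 < c < 18.8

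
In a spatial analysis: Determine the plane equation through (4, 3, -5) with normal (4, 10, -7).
d = n·P = (4)(4) + (10)(3) + (-7)(-5) = 81
Plane: 4x + 10y - 7z = 81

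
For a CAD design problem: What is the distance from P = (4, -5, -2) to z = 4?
d = |0(4) + 0(-5) + 1(-2) - (4)| / √(0² + 0² + 1²) = 6/√1 = 6.0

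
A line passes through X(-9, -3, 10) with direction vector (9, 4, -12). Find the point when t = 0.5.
P(0.5) = (-9 + 9(0.5), -3 + 4(0.5), 10 + (-12)(0.5)) = (-4.5, -1, 4)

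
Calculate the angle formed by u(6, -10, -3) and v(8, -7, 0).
u·v = 118, |u|² = 145, |v|² = 113
cos θ = 118/√16385 ≈ 0.9218
θ ≈ 22.8°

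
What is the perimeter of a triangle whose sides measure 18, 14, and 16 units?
Perimeter = sum of all sides
Perimeter = 18 + 14 + 16
Perimeter = 48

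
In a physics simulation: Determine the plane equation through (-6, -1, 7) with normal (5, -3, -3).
d = n·P = (5)(-6) + (-3)(-1) + (-3)(7) = -48
Plane: 5x - 3y - 3z = -48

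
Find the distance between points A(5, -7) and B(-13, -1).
Using the distance formula: d = sqrt((x₂-x₁)² + (y₂-y₁)²)
dx = (-13) - 5 = -18
dy = (-1) - (-7) = 6
d = sqrt((-18)² + 6²) = sqrt(324 + 36) = sqrt(360) = 18.97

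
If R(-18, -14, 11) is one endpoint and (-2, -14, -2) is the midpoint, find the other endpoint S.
S = (2×(-2) - (-18), 2×(-14) - (-14), 2×(-2) - 11) = (14, -14, -15)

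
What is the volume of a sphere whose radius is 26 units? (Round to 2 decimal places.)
Volume = (4/3) * pi * r³
Volume = (4/3) * pi * 26³
Volume = (4/3) * pi * 17576
Volume = 73622.18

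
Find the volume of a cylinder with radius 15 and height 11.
Volume = pi * r² * h
Volume = pi * 15² * 11
Volume = pi * 225 * 11
Volume = pi * 2475
Volume = 7775.44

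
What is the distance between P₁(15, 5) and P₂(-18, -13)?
Using the distance formula: d = sqrt((x₂-x₁)² + (y₂-y₁)²)
dx = (-18) - 15 = -33
dy = (-13) - 5 = -18
d = sqrt((-33)² + (-18)²) = sqrt(1089 + 324) = sqrt(1413) = 37.59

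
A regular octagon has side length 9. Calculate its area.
For a regular 8-gon with side length s = 9:
Apothem a = s / (2*tan(pi/8)) = 9 / (2*tan(pi/8)) ≈ 10.864
Perimeter P = 8 * 9 = 72
Area = (1/2) * P * a = (1/2) * 72 * 10.864 = 391.10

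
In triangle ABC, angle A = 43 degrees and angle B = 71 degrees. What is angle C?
Sum of angles in a triangle = 180 degrees
Third angle = 180 - 43 - 71
Third angle = 66 degrees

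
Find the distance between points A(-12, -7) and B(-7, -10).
Using the distance formula: d = sqrt((x₂-x₁)² + (y₂-y₁)²)
dx = (-7) - (-12) = 5
dy = (-10) - (-7) = -3
d = sqrt(5² + (-3)²) = sqrt(25 + 9) = sqrt(34) = 5.83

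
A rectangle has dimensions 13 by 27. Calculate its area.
Area = length * width
Area = 13 * 27
Area = 351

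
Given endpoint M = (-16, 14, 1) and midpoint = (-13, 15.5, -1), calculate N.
N = (2×(-13) - (-16), 2×15.5 - 14, 2×(-1) - 1) = (-10, 17, -3)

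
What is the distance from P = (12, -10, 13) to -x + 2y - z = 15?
d = |(-1)(12) + 2(-10) + (-1)(13) - (15)| / √((-1)² + 2² + (-1)²) = 60/√6 = 24.49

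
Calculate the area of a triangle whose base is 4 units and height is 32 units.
Area = (1/2) * base * height
Area = (1/2) * 4 * 32
Area = 64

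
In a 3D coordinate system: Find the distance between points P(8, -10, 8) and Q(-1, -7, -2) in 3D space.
d = √[(-9)² + (3)² + (-10)²] = √190 = 13.78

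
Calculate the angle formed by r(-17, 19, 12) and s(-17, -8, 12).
r·s = 281, |r|² = 794, |s|² = 497
cos θ = 281/√394618 ≈ 0.4473
θ ≈ 63.43°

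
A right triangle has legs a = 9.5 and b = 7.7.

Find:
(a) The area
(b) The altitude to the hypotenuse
(a) Area = ½ab = ½·9.5·7.7 = 36.575
(b) Hypotenuse c = √(9.5² + 7.7²) = √149.54 = 12.2287
    Area = ½·c·h_c  →  h_c = 2·Area/c = 2·36.575/12.2287 = 5.982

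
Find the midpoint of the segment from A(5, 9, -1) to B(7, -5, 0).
Midpoint = ((5+7)/2, (9-5)/2, (-1+0)/2) = (6, 2, -0.5)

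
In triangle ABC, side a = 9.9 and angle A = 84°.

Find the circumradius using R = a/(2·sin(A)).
R = a/(2·sin(A)) = 9.9/(2·sin(84°))
R = 9.9/(2·0.994522) = 9.9/1.989044 = 4.977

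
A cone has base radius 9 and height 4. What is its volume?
Volume = (1/3) * pi * r² * h
Volume = (1/3) * pi * 9² * 4
Volume = (1/3) * pi * 81 * 4
Volume = (1/3) * pi * 324
Volume = 339.29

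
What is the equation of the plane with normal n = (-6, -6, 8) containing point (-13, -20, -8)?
d = n·P = (-6)(-13) + (-6)(-20) + (8)(-8) = 134
Plane: -6x - 6y + 8z = 134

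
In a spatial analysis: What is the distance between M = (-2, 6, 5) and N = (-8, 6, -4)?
d = √[(-6)² + (0)² + (-9)²] = √117 = 10.82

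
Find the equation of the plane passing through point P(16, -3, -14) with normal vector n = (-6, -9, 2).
d = n·P = (-6)(16) + (-9)(-3) + (2)(-14) = -97
Plane: -6x - 9y + 2z = -97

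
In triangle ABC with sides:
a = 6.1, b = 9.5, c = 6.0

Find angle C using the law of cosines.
cos(C) = (a² + b² - c²)/(2ab)
cos(C) = (6.1² + 9.5² - 6.0²)/(2·6.1·9.5) = 91.46/115.9 = 0.789129
C = arccos(0.789129) = 37.9°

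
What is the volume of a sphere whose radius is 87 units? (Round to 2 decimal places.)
Volume = (4/3) * pi * r³
Volume = (4/3) * pi * 87³
Volume = (4/3) * pi * 658503
Volume = 2758330.92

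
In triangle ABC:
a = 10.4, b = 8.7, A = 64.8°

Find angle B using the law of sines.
sin(B)/b = sin(A)/a
sin(B) = b·sin(A)/a = 8.7·sin(64.8°)/10.4 = 0.756923
B = arcsin(0.756923) = 49.19°  (b ≤ a, so B ≤ A and the acute solution is unique)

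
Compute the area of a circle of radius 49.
Area = pi * r²
Area = pi * 49²
Area = pi * 2401
Area = 7542.96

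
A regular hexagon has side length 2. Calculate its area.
For a regular 6-gon with side length s = 2:
Apothem a = s / (2*tan(pi/6)) = 2 / (2*tan(pi/6)) ≈ 1.7321
Perimeter P = 6 * 2 = 12
Area = (1/2) * P * a = (1/2) * 12 * 1.7321 = 10.39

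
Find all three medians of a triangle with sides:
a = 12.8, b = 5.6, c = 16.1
Using m_x = ½√(2y² + 2z² - x²):
m_a = ½√(2·5.6² + 2·16.1² - 12.8²) = ½√417.3 = 10.21
m_b = ½√(2·12.8² + 2·16.1² - 5.6²) = ½√814.74 = 14.27
m_c = ½√(2·12.8² + 2·5.6² - 16.1²) = ½√131.19 = 5.727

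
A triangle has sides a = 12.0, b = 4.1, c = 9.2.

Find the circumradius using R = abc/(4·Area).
s = (a+b+c)/2 = 12.65
Area = √(s(s-a)(s-b)(s-c)) = √(12.65·0.65·8.55·3.45) = 15.5738
R = abc/(4·Area) = (12.0·4.1·9.2)/(4·15.5738) = 452.64/62.2952 = 7.266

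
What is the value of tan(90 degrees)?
tan(90 degrees) = undefined
Decimal approximation: undefined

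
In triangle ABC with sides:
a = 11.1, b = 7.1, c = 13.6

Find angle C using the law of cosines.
cos(C) = (a² + b² - c²)/(2ab)
cos(C) = (11.1² + 7.1² - 13.6²)/(2·11.1·7.1) = -11.34/157.62 = -0.071945
C = arccos(-0.071945) = 94.13°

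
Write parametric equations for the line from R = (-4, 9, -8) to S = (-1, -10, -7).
Direction vector d = S - R = (3, -19, 1)
x = -4 + 3t, y = 9 - 19t, z = -8 + t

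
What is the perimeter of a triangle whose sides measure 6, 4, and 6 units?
Perimeter = sum of all sides
Perimeter = 6 + 4 + 6
Perimeter = 16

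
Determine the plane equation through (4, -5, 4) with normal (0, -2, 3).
d = n·P = (0)(4) + (-2)(-5) + (3)(4) = 22
Plane: -2y + 3z = 22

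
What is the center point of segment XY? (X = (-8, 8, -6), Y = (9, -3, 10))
Midpoint = ((-8+9)/2, (8-3)/2, (-6+10)/2) = (0.5, 2.5, 2)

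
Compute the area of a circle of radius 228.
Area = pi * r²
Area = pi * 228²
Area = pi * 51984
Area = 163312.55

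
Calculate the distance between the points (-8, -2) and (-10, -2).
Using the distance formula: d = sqrt((x₂-x₁)² + (y₂-y₁)²)
dx = (-10) - (-8) = -2
dy = (-2) - (-2) = 0
d = sqrt((-2)² + 0²) = sqrt(4 + 0) = sqrt(4) = 2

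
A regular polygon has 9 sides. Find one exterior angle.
Exterior angle of a regular n-gon = 360/n
Exterior angle = 360/9
Exterior angle = 40 degrees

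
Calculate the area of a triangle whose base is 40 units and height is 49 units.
Area = (1/2) * base * height
Area = (1/2) * 40 * 49
Area = 980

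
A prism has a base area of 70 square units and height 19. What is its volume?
Volume = base area * height
Volume = 70 * 19
Volume = 1330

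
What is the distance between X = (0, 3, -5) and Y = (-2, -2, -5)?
d = √[(-2)² + (-5)² + (0)²] = √29 = 5.385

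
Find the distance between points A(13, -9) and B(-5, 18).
Using the distance formula: d = sqrt((x₂-x₁)² + (y₂-y₁)²)
dx = (-5) - 13 = -18
dy = 18 - (-9) = 27
d = sqrt((-18)² + 27²) = sqrt(324 + 729) = sqrt(1053) = 32.45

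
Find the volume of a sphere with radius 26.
Volume = (4/3) * pi * r³
Volume = (4/3) * pi * 26³
Volume = (4/3) * pi * 17576
Volume = 73622.18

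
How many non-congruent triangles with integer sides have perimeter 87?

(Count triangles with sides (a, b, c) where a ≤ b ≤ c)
With a ≤ b ≤ c and a + b + c = 87, the triangle inequality a + b > c gives c < 87/2, so c ≤ 43.
Iterate a from 1 to ⌊p/3⌋ = 29; for each a, b ranges from a to ⌊(p−a)/2⌋ with c = p − a − b, keeping only c ≥ b.
Triples: (1, 43, 43), (2, 42, 43), (3, 41, 43), …
Count = 169 triangles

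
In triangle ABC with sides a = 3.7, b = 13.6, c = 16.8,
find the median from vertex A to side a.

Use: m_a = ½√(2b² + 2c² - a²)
m_a = ½√(2·13.6² + 2·16.8² - 3.7²)
m_a = ½√(369.92 + 564.48 - 13.69) = ½√920.71 = 15.17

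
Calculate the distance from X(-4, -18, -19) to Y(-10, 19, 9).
d = √[(-6)² + (37)² + (28)²] = √2189 = 46.79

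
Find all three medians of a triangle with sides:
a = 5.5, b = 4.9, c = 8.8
Using m_x = ½√(2y² + 2z² - x²):
m_a = ½√(2·4.9² + 2·8.8² - 5.5²) = ½√172.65 = 6.57
m_b = ½√(2·5.5² + 2·8.8² - 4.9²) = ½√191.37 = 6.917
m_c = ½√(2·5.5² + 2·4.9² - 8.8²) = ½√31.08 = 2.787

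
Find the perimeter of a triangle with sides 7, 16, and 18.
Perimeter = sum of all sides
Perimeter = 7 + 16 + 18
Perimeter = 41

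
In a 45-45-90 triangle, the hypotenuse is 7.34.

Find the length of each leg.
In a 45-45-90 triangle, hypotenuse = leg·√2  →  leg = hypotenuse/√2
leg = 7.34/√2 = 5.19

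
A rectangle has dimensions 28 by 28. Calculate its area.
Area = length * width
Area = 28 * 28
Area = 784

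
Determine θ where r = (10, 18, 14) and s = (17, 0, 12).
r·s = 338, |r|² = 620, |s|² = 433
cos θ = 338/√268460 ≈ 0.6523
θ ≈ 49.28°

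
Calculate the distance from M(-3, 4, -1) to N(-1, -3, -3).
d = √[(2)² + (-7)² + (-2)²] = √57 = 7.55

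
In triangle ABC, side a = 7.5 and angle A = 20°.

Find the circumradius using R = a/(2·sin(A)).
R = a/(2·sin(A)) = 7.5/(2·sin(20°))
R = 7.5/(2·0.342020) = 7.5/0.684040 = 10.96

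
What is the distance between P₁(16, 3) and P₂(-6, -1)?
Using the distance formula: d = sqrt((x₂-x₁)² + (y₂-y₁)²)
dx = (-6) - 16 = -22
dy = (-1) - 3 = -4
d = sqrt((-22)² + (-4)²) = sqrt(484 + 16) = sqrt(500) = 22.36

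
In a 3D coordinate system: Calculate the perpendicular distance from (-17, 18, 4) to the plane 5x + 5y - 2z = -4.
d = |5(-17) + 5(18) + (-2)(4) - (-4)| / √(5² + 5² + (-2)²) = 1/√54 = 0.1361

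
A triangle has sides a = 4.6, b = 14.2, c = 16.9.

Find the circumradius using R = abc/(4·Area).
s = (a+b+c)/2 = 17.85
Area = √(s(s-a)(s-b)(s-c)) = √(17.85·13.25·3.65·0.95) = 28.6375
R = abc/(4·Area) = (4.6·14.2·16.9)/(4·28.6375) = 1103.908/114.55 = 9.637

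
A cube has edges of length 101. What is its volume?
Volume = s³
Volume = 101³
Volume = 1030301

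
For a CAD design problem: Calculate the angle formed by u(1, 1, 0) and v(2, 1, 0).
u·v = 3, |u|² = 2, |v|² = 5
cos θ = 3/√10 ≈ 0.9487
θ ≈ 18.43°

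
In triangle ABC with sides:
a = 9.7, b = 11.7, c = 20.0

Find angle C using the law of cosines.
cos(C) = (a² + b² - c²)/(2ab)
cos(C) = (9.7² + 11.7² - 20.0²)/(2·9.7·11.7) = -169.02/226.98 = -0.744647
C = arccos(-0.744647) = 138.1°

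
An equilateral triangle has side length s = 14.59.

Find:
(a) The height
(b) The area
(a) Height h = s·√3/2 = 14.59·√3/2 = 12.64
(b) Area = (√3/4)·s² = (√3/4)·14.59² = (√3/4)·212.868 = 92.17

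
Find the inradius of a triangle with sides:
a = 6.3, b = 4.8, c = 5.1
s = (a+b+c)/2 = (6.3+4.8+5.1)/2 = 8.1
Area = √(s(s-a)(s-b)(s-c)) = √(8.1·1.8·3.3·3) = 12.0142
r = Area/s = 12.0142/8.1 = 1.483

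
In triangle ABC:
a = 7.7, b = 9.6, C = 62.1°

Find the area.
Using A = ½ab·sin(C):
A = ½·7.7·9.6·sin(62.1°) = ½·73.92·0.883766 = 32.66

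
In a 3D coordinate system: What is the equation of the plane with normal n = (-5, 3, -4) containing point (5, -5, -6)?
d = n·P = (-5)(5) + (3)(-5) + (-4)(-6) = -16
Plane: -5x + 3y - 4z = -16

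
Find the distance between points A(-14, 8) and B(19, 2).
Using the distance formula: d = sqrt((x₂-x₁)² + (y₂-y₁)²)
dx = 19 - (-14) = 33
dy = 2 - 8 = -6
d = sqrt(33² + (-6)²) = sqrt(1089 + 36) = sqrt(1125) = 33.54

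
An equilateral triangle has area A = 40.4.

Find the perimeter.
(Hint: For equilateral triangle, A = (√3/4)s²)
A = (√3/4)s²  →  s² = 4A/√3 = 4·40.4/√3 = 93.2998
s = 9.65918
Perimeter = 3s = 28.98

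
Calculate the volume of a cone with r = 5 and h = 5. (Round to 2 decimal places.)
Volume = (1/3) * pi * r² * h
Volume = (1/3) * pi * 5² * 5
Volume = (1/3) * pi * 25 * 5
Volume = (1/3) * pi * 125
Volume = 130.90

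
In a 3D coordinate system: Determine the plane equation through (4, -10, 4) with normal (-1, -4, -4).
d = n·P = (-1)(4) + (-4)(-10) + (-4)(4) = 20
Plane: -x - 4y - 4z = 20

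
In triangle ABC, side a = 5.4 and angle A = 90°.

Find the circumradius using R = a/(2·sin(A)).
R = a/(2·sin(A)) = 5.4/(2·sin(90°))
R = 5.4/(2·1.000000) = 5.4/2.000000 = 2.7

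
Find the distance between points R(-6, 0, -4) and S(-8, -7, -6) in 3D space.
d = √[(-2)² + (-7)² + (-2)²] = √57 = 7.55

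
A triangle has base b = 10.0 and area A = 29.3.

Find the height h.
A = ½bh  →  h = 2A/b
h = 2·29.3/10.0 = 5.86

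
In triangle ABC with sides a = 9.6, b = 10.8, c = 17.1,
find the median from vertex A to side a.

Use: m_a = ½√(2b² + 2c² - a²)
m_a = ½√(2·10.8² + 2·17.1² - 9.6²)
m_a = ½√(233.28 + 584.82 - 92.16) = ½√725.94 = 13.47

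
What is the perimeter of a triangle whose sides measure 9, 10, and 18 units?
Perimeter = sum of all sides
Perimeter = 9 + 10 + 18
Perimeter = 37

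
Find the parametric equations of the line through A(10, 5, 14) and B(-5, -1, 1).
Direction vector d = B - A = (-15, -6, -13)
x = 10 - 15t, y = 5 - 6t, z = 14 - 13t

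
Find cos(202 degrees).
cos(202 degrees) = -0.9272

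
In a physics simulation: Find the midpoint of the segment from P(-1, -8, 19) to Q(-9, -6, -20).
Midpoint = ((-1-9)/2, (-8-6)/2, (19-20)/2) = (-5, -7, -0.5)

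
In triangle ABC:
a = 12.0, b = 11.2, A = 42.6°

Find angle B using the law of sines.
sin(B)/b = sin(A)/a
sin(B) = b·sin(A)/a = 11.2·sin(42.6°)/12.0 = 0.631751
B = arcsin(0.631751) = 39.18°  (b ≤ a, so B ≤ A and the acute solution is unique)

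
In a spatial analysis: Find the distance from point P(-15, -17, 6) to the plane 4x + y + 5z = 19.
d = |4(-15) + 1(-17) + 5(6) - (19)| / √(4² + 1² + 5²) = 66/√42 = 10.18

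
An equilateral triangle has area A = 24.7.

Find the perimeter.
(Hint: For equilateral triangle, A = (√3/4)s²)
A = (√3/4)s²  →  s² = 4A/√3 = 4·24.7/√3 = 57.0422
s = 7.55263
Perimeter = 3s = 22.66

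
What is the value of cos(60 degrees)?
cos(60 degrees) = 1/2
Decimal approximation: 0.5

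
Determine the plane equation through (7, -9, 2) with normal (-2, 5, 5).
d = n·P = (-2)(7) + (5)(-9) + (5)(2) = -49
Plane: -2x + 5y + 5z = -49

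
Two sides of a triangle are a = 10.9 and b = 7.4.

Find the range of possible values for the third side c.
By the triangle inequality: |a - b| < c < a + b
|10.9 - 7.4| < c < 10.9 + 7.4
3.5 < c < 18.3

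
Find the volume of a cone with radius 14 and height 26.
Volume = (1/3) * pi * r² * h
Volume = (1/3) * pi * 14² * 26
Volume = (1/3) * pi * 196 * 26
Volume = (1/3) * pi * 5096
Volume = 5336.52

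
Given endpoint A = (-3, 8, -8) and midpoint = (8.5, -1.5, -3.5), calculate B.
B = (2×8.5 - (-3), 2×(-1.5) - 8, 2×(-3.5) - (-8)) = (20, -11, 1)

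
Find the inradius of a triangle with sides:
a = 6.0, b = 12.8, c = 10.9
s = (a+b+c)/2 = (6.0+12.8+10.9)/2 = 14.85
Area = √(s(s-a)(s-b)(s-c)) = √(14.85·8.85·2.05·3.95) = 32.622
r = Area/s = 32.622/14.85 = 2.197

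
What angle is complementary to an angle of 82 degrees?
Complementary angles sum to 90 degrees.
Other angle = 90 - 82
Other angle = 8 degrees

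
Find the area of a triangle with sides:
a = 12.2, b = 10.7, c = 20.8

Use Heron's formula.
s = (a+b+c)/2 = (12.2+10.7+20.8)/2 = 21.85
A = √(s(s-a)(s-b)(s-c)) = √(21.85·9.65·11.15·1.05)
A = √2468.56 = 49.68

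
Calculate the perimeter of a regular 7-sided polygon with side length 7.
Perimeter = number of sides * side length
Perimeter = 7 * 7
Perimeter = 49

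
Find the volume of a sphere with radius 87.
Volume = (4/3) * pi * r³
Volume = (4/3) * pi * 87³
Volume = (4/3) * pi * 658503
Volume = 2758330.92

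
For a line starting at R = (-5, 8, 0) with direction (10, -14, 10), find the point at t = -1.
P(-1) = (-5 + 10(-1), 8 + (-14)(-1), 0 + 10(-1)) = (-15, 22, -10)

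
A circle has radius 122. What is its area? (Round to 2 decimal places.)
Area = pi * r²
Area = pi * 122²
Area = pi * 14884
Area = 46759.47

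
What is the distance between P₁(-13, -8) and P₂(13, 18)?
Using the distance formula: d = sqrt((x₂-x₁)² + (y₂-y₁)²)
dx = 13 - (-13) = 26
dy = 18 - (-8) = 26
d = sqrt(26² + 26²) = sqrt(676 + 676) = sqrt(1352) = 36.77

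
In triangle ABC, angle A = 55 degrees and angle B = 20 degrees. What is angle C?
Sum of angles in a triangle = 180 degrees
Third angle = 180 - 55 - 20
Third angle = 105 degrees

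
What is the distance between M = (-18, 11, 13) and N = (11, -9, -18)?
d = √[(29)² + (-20)² + (-31)²] = √2202 = 46.93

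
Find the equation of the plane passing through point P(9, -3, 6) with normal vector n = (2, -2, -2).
d = n·P = (2)(9) + (-2)(-3) + (-2)(6) = 12
Plane: 2x - 2y - 2z = 12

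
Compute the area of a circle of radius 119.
Area = pi * r²
Area = pi * 119²
Area = pi * 14161
Area = 44488.09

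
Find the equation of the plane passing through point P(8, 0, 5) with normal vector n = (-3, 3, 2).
d = n·P = (-3)(8) + (3)(0) + (2)(5) = -14
Plane: -3x + 3y + 2z = -14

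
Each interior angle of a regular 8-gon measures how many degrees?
Interior angle of a regular n-gon = (n-2)*180/n
Interior angle = (8-2)*180/8
Interior angle = 6*180/8
Interior angle = 1080/8
Interior angle = 135 degrees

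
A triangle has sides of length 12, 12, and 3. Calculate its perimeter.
Perimeter = sum of all sides
Perimeter = 12 + 12 + 3
Perimeter = 27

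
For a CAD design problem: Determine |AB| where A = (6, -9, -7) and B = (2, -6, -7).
d = √[(-4)² + (3)² + (0)²] = √25 = 5.0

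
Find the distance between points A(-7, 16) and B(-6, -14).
Using the distance formula: d = sqrt((x₂-x₁)² + (y₂-y₁)²)
dx = (-6) - (-7) = 1
dy = (-14) - 16 = -30
d = sqrt(1² + (-30)²) = sqrt(1 + 900) = sqrt(901) = 30.02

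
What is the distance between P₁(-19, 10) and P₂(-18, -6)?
Using the distance formula: d = sqrt((x₂-x₁)² + (y₂-y₁)²)
dx = (-18) - (-19) = 1
dy = (-6) - 10 = -16
d = sqrt(1² + (-16)²) = sqrt(1 + 256) = sqrt(257) = 16.03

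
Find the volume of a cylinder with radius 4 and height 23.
Volume = pi * r² * h
Volume = pi * 4² * 23
Volume = pi * 16 * 23
Volume = pi * 368
Volume = 1156.11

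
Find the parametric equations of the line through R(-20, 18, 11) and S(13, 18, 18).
Direction vector d = S - R = (33, 0, 7)
x = -20 + 33t, y = 18, z = 11 + 7t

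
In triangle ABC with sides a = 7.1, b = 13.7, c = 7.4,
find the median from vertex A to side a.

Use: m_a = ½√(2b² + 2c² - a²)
m_a = ½√(2·13.7² + 2·7.4² - 7.1²)
m_a = ½√(375.38 + 109.52 - 50.41) = ½√434.49 = 10.42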